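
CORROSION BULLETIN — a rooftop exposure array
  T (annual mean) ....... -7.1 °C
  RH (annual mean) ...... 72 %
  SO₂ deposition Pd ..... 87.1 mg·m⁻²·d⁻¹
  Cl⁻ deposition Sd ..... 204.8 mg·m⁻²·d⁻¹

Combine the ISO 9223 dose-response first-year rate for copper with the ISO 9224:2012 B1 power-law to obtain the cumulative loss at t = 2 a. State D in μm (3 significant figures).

D(2) = 0.864 μm

copper: f(T) = +0.126·(T−10) [T≤10 °C] = -2.1546
  Pd branch = 0.0053·Pd^0.26·e^(0.059·RH+f) = 0.1374 μm/a
  Sd branch = 0.01025·Sd^0.27·e^(0.036·RH+0.049·T) = 0.4068 μm/a
  r_corr = 0.1374 + 0.4068 = 0.5442 μm/a
Long-term exponent b (ISO 9224 Table 2, B1) = 0.667
  D(2) = 0.5442 × 2^0.667 = 0.5442 × 1.588 = 0.864 μm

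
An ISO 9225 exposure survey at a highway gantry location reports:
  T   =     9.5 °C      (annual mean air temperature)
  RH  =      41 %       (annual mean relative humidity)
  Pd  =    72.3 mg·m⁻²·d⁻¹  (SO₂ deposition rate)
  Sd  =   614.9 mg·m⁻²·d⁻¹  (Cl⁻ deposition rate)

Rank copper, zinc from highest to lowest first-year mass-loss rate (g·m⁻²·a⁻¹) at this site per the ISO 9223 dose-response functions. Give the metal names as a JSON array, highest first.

["zinc", "copper"]

copper: T≤10 °C ⇒ hinge +0.126·(9.5−10) = -0.0630
  Pd branch = 0.0053·Pd^0.26·e^(0.059·RH+f) = 0.1702 μm/a
  Sd branch = 0.01025·Sd^0.27·e^(0.036·RH+0.049·T) = 0.4045 μm/a
  r_corr = 0.1702 + 0.4045 = 0.5746 μm/a
  mass loss = 0.5746 μm/a × 8.96 g/cm³ = 5.149 g·m⁻²·a⁻¹
zinc: f(T) = +0.038·(T−10) [T≤10 °C] = -0.0190
  Pd branch = 0.0129·Pd^0.44·e^(0.046·RH+f) = 0.5488 μm/a
  Cl⁻ term: 0.0175·614.9^0.57·exp(0.008·41+0.085·9.5) = 2.117
  r_corr = 0.5488 + 2.117 = 2.666 μm/a
  mass loss = 2.666 μm/a × 7.14 g/cm³ = 19.04 g·m⁻²·a⁻¹
Ordering by g·m⁻²·a⁻¹: zinc (19) > copper (5.15)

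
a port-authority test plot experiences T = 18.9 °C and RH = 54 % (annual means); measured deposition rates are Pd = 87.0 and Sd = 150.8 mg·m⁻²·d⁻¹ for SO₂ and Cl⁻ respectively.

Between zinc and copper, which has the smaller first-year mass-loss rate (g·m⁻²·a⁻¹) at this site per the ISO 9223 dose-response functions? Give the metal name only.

copper

zinc: T>10 °C ⇒ hinge -0.071·(18.9−10) = -0.6319
  SO₂ term: 0.0129·87.0^0.44·exp(0.046·54-0.6319) = 0.5866
  Cl⁻ term: 0.0175·150.8^0.57·exp(0.008·54+0.085·18.9) = 2.344
  sum: 0.5866 + 2.344 → r_corr = 2.931 μm/a
  mass loss = 2.931 μm/a × 7.14 g/cm³ = 20.93 g·m⁻²·a⁻¹
copper: T>10 °C ⇒ hinge -0.080·(18.9−10) = -0.7120
  SO₂ term: 0.0053·87.0^0.26·exp(0.059·54-0.7120) = 0.2009
  Cl⁻ term: 0.01025·150.8^0.27·exp(0.036·54+0.049·18.9) = 0.7004
  sum: 0.2009 + 0.7004 → r_corr = 0.9013 μm/a
  mass loss = 0.9013 μm/a × 8.96 g/cm³ = 8.076 g·m⁻²·a⁻¹
Ordering by g·m⁻²·a⁻¹: zinc (20.9) > copper (8.08)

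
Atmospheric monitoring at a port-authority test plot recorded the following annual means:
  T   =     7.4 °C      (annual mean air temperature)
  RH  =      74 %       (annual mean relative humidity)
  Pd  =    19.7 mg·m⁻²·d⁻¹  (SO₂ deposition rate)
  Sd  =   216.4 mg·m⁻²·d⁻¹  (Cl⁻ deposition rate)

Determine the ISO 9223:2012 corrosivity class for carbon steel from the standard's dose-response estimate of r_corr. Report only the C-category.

C4

carbon steel: temperature factor f = +0.150·(-2.6) = -0.3900
  sulphur-dioxide contribution → 24.8 μm/a
  chloride contribution → 44.21 μm/a
  total first-year rate 69.02 μm/a
ISO 9223 Table 2 (carbon steel): 50 < 69 ≤ 80 μm/a ⇒ C4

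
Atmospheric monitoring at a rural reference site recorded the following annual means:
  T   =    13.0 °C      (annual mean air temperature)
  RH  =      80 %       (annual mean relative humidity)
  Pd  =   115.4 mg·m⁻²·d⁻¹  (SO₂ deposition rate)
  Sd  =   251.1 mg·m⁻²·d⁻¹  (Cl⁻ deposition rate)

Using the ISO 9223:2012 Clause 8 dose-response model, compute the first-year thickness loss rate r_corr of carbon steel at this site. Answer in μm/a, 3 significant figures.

carbon steel: f(T) = -0.054·(T−10) [T>10 °C] = -0.1620
  sulphur-dioxide contribution → 88.07 μm/a
  chloride contribution → 73.94 μm/a
  total first-year rate 162 μm/a

r_corr = 162 μm/a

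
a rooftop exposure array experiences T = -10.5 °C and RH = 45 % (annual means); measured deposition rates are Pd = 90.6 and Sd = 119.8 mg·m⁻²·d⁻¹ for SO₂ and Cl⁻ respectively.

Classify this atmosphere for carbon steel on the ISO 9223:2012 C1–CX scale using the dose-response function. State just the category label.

C2

carbon steel: temperature factor f = +0.150·(-20.5) = -3.0750
  SO₂ term: 1.77·90.6^0.52·exp(0.02·45-3.0750) = 2.095
  Cl⁻ term: 0.102·119.8^0.62·exp(0.033·45+0.04·-10.5) = 5.751
  sum: 2.095 + 5.751 → r_corr = 7.846 μm/a
7.85 μm/a falls in (1.3, 25] for carbon steel → category C2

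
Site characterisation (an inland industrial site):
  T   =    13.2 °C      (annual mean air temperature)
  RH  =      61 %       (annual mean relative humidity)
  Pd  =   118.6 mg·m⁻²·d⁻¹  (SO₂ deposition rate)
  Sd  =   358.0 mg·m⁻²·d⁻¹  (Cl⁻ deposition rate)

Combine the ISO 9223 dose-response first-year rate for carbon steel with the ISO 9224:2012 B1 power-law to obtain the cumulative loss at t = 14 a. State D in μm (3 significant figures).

D(14) = 438 μm

carbon steel: f(T) = -0.054·(T−10) [T>10 °C] = -0.1728
  Pd branch = 1.77·Pd^0.52·e^(0.02·RH+f) = 60.44 μm/a
  Cl⁻ term: 0.102·358.0^0.62·exp(0.033·61+0.04·13.2) = 49.61
  sum: 60.44 + 49.61 → r_corr = 110 μm/a
Power-law: D(14) = r_corr · 14^0.523
  D(14) = 110 × 14^0.523 = 110 × 3.976 = 437.5 μm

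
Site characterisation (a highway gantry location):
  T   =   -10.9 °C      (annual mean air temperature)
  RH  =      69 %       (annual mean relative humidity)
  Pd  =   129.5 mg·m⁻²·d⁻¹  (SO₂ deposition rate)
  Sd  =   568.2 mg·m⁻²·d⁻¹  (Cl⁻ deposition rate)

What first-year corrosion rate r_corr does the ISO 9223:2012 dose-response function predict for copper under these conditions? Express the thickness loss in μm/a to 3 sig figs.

copper: T≤10 °C ⇒ hinge +0.126·(-10.9−10) = -2.6334
  sulphur-dioxide contribution → 0.07903 μm/a
  chloride contribution → 0.3993 μm/a
  total first-year rate 0.4783 μm/a

r_corr = 0.478 μm/a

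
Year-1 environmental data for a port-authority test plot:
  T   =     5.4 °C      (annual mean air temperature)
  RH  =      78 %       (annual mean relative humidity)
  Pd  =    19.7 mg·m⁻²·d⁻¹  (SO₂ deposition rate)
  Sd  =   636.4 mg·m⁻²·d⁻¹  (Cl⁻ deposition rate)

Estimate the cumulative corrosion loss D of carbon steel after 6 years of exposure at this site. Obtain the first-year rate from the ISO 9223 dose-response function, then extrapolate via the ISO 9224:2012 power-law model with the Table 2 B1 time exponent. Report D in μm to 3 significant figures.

carbon steel: temperature factor f = +0.150·(-4.6) = -0.6900
  sulphur-dioxide contribution → 19.9 μm/a
  chloride contribution → 90.91 μm/a
  ⇒ r_corr(carbon steel) = 110.8 μm/a
ISO 9224: D(t) = r_corr · t^b with b = 0.523 (carbon steel, B1)
  D(6) = 110.8 × 6^0.523 = 110.8 × 2.553 = 282.8 μm

D(6) = 283 μm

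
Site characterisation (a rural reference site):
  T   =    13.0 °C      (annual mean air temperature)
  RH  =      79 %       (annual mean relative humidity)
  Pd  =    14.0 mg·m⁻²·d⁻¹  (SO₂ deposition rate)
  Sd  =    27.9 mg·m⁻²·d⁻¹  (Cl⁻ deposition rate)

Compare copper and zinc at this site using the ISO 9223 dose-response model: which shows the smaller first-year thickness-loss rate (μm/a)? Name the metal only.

copper: f(T) = -0.080·(T−10) [T>10 °C] = -0.2400
  Pd branch = 0.0053·Pd^0.26·e^(0.059·RH+f) = 0.8756 μm/a
  Sd branch = 0.01025·Sd^0.27·e^(0.036·RH+0.049·T) = 0.8181 μm/a
  sum: 0.8756 + 0.8181 → r_corr = 1.694 μm/a
zinc: f(T) = -0.071·(T−10) [T>10 °C] = -0.2130
  SO₂ term: 0.0129·14.0^0.44·exp(0.046·79-0.2130) = 1.261
  Sd branch = 0.0175·Sd^0.57·e^(0.008·RH+0.085·T) = 0.6628 μm/a
  r_corr = 1.261 + 0.6628 = 1.924 μm/a
Ordering by μm/a: zinc (1.92) > copper (1.69)

copper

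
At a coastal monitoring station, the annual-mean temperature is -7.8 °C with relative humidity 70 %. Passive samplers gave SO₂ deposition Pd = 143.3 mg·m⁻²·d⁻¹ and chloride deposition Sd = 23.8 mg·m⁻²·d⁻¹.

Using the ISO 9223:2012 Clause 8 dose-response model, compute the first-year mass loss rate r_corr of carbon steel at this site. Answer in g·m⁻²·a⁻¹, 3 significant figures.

carbon steel: temperature factor f = +0.150·(-17.8) = -2.6700
  sulphur-dioxide contribution → 6.572 μm/a
  chloride contribution → 5.368 μm/a
  ⇒ r_corr(carbon steel) = 11.94 μm/a
Convert to mass loss: 11.94 μm/a × 7.85 g/cm³ = 93.72 g·m⁻²·a⁻¹

r_corr = 93.7 g·m⁻²·a⁻¹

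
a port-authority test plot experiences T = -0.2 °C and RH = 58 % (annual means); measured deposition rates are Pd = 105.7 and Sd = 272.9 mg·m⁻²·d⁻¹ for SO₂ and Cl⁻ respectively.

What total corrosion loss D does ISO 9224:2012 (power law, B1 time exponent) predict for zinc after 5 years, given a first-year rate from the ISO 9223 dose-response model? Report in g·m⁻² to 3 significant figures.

D(5) = 43.6 g·m⁻²

zinc: temperature factor f = +0.038·(-10.2) = -0.3876
  SO₂ term: 0.0129·105.7^0.44·exp(0.046·58-0.3876) = 0.9807
  Sd branch = 0.0175·Sd^0.57·e^(0.008·RH+0.085·T) = 0.6694 μm/a
  r_corr = 0.9807 + 0.6694 = 1.65 μm/a
Long-term exponent b (ISO 9224 Table 2, B1) = 0.813
  D(5) = 1.65 × 5^0.813 = 1.65 × 3.701 = 6.106 μm
  Mass loss = 6.106 μm × 7.14 g/cm³ = 43.6 g·m⁻²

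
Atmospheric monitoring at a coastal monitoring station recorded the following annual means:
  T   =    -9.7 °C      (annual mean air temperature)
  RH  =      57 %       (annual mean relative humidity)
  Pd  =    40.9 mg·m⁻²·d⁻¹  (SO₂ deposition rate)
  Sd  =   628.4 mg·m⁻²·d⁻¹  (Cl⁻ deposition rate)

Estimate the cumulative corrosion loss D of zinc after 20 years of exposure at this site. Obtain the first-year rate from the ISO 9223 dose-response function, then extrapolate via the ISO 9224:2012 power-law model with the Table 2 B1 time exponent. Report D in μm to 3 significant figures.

D(20) = 10.4 μm

zinc: f(T) = +0.038·(T−10) [T≤10 °C] = -0.7486
  sulphur-dioxide contribution → 0.4299 μm/a
  chloride contribution → 0.4764 μm/a
  ⇒ r_corr(zinc) = 0.9063 μm/a
ISO 9224: D(t) = r_corr · t^b with b = 0.813 (zinc, B1)
  D(20) = 0.9063 × 20^0.813 = 0.9063 × 11.42 = 10.35 μm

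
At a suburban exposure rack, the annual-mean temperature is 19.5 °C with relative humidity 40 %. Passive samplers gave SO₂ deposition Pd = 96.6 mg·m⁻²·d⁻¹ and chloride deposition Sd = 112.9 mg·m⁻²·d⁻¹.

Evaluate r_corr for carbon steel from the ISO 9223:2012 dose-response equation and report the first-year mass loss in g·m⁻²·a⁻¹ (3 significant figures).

carbon steel: T>10 °C ⇒ hinge -0.054·(19.5−10) = -0.5130
  SO₂ term: 1.77·96.6^0.52·exp(0.02·40-0.5130) = 25.4
  Sd branch = 0.102·Sd^0.62·e^(0.033·RH+0.04·T) = 15.61 μm/a
  sum: 25.4 + 15.61 → r_corr = 41 μm/a
Convert to mass loss: 41 μm/a × 7.85 g/cm³ = 321.9 g·m⁻²·a⁻¹

r_corr = 322 g·m⁻²·a⁻¹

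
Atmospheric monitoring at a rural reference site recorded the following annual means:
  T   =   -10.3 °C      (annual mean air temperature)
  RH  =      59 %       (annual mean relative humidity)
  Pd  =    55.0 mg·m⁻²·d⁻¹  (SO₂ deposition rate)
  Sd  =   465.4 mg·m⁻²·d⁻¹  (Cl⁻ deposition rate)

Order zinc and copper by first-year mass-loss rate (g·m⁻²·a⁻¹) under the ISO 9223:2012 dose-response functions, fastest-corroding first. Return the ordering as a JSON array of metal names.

zinc: f(T) = +0.038·(T−10) [T≤10 °C] = -0.7714
  Pd branch = 0.0129·Pd^0.44·e^(0.046·RH+f) = 0.5248 μm/a
  Sd branch = 0.0175·Sd^0.57·e^(0.008·RH+0.085·T) = 0.3877 μm/a
  r_corr = 0.5248 + 0.3877 = 0.9125 μm/a
  mass loss = 0.9125 μm/a × 7.14 g/cm³ = 6.515 g·m⁻²·a⁻¹
copper: temperature factor f = +0.126·(-20.3) = -2.5578
  SO₂ term: 0.0053·55.0^0.26·exp(0.059·59-2.5578) = 0.03782
  Sd branch = 0.01025·Sd^0.27·e^(0.036·RH+0.049·T) = 0.2718 μm/a
  r_corr = 0.03782 + 0.2718 = 0.3096 μm/a
  mass loss = 0.3096 μm/a × 8.96 g/cm³ = 2.774 g·m⁻²·a⁻¹
Ordering by g·m⁻²·a⁻¹: zinc (6.52) > copper (2.77)

["zinc", "copper"]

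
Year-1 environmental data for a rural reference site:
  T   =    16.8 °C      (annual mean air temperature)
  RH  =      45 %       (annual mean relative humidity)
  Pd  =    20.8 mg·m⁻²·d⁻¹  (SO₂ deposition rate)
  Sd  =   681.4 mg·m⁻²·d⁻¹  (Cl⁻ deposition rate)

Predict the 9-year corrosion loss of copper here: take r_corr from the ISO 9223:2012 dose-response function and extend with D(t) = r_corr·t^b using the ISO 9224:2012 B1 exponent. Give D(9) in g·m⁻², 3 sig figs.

copper: temperature factor f = -0.080·(6.8) = -0.5440
  sulphur-dioxide contribution → 0.09633 μm/a
  chloride contribution → 0.6868 μm/a
  total first-year rate 0.7831 μm/a
Power-law: D(9) = r_corr · 9^0.667
  D(9) = 0.7831 × 9^0.667 = 0.7831 × 4.33 = 3.391 μm
  Mass loss = 3.391 μm × 8.96 g/cm³ = 30.38 g·m⁻²

D(9) = 30.4 g·m⁻²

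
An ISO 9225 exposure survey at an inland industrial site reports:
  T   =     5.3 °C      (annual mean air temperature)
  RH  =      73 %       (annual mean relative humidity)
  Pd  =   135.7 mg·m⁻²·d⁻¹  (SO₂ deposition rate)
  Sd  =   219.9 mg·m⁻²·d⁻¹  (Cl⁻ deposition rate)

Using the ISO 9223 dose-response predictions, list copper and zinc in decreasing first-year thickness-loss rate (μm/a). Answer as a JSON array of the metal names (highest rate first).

["zinc", "copper"]

copper: f(T) = +0.126·(T−10) [T≤10 °C] = -0.5922
  SO₂ term: 0.0053·135.7^0.26·exp(0.059·73-0.5922) = 0.7799
  Cl⁻ term: 0.01025·219.9^0.27·exp(0.036·73+0.049·5.3) = 0.7893
  sum: 0.7799 + 0.7893 → r_corr = 1.569 μm/a
zinc: T≤10 °C ⇒ hinge +0.038·(5.3−10) = -0.1786
  SO₂ term: 0.0129·135.7^0.44·exp(0.046·73-0.1786) = 2.69
  Sd branch = 0.0175·Sd^0.57·e^(0.008·RH+0.085·T) = 1.065 μm/a
  sum: 2.69 + 1.065 → r_corr = 3.755 μm/a
Ordering by μm/a: zinc (3.75) > copper (1.57)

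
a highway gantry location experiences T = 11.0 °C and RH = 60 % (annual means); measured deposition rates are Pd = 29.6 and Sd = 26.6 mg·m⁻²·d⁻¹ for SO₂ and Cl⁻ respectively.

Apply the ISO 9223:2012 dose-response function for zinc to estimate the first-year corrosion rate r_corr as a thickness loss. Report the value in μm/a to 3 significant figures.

r_corr = 1.31 μm/a

zinc: T>10 °C ⇒ hinge -0.071·(11.0−10) = -0.0710
  Pd branch = 0.0129·Pd^0.44·e^(0.046·RH+f) = 0.8429 μm/a
  Cl⁻ term: 0.0175·26.6^0.57·exp(0.008·60+0.085·11.0) = 0.4675
  sum: 0.8429 + 0.4675 → r_corr = 1.31 μm/a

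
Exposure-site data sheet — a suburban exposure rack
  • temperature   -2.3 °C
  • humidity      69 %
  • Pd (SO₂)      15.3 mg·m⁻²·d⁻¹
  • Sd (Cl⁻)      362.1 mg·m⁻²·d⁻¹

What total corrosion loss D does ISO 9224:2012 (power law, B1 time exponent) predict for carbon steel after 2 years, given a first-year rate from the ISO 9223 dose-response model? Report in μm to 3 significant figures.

carbon steel: f(T) = +0.150·(T−10) [T≤10 °C] = -1.8450
  sulphur-dioxide contribution → 4.593 μm/a
  chloride contribution → 35 μm/a
  total first-year rate 39.59 μm/a
Power-law: D(2) = r_corr · 2^0.523
  D(2) = 39.59 × 2^0.523 = 39.59 × 1.437 = 56.89 μm

D(2) = 56.9 μm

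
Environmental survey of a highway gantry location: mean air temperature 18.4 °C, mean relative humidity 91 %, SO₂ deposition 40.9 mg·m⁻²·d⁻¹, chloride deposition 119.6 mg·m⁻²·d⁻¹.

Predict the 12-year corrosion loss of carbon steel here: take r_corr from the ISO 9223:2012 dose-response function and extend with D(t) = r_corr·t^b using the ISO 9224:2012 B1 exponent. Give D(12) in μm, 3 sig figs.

carbon steel: T>10 °C ⇒ hinge -0.054·(18.4−10) = -0.4536
  SO₂ term: 1.77·40.9^0.52·exp(0.02·91-0.4536) = 47.81
  Cl⁻ term: 0.102·119.6^0.62·exp(0.033·91+0.04·18.4) = 83.3
  r_corr = 47.81 + 83.3 = 131.1 μm/a
Power-law: D(12) = r_corr · 12^0.523
  D(12) = 131.1 × 12^0.523 = 131.1 × 3.668 = 480.9 μm

D(12) = 481 μm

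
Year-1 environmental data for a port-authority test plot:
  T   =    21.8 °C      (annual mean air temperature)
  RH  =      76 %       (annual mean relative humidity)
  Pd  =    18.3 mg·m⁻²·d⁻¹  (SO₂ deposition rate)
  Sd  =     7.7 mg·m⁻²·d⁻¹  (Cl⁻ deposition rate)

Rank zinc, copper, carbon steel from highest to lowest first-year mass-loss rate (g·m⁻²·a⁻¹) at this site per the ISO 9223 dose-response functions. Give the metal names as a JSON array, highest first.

zinc: f(T) = -0.071·(T−10) [T>10 °C] = -0.8378
  Pd branch = 0.0129·Pd^0.44·e^(0.046·RH+f) = 0.6615 μm/a
  Cl⁻ term: 0.0175·7.7^0.57·exp(0.008·76+0.085·21.8) = 0.6564
  sum: 0.6615 + 0.6564 → r_corr = 1.318 μm/a
  mass loss = 1.318 μm/a × 7.14 g/cm³ = 9.409 g·m⁻²·a⁻¹
copper: f(T) = -0.080·(T−10) [T>10 °C] = -0.9440
  SO₂ term: 0.0053·18.3^0.26·exp(0.059·76-0.9440) = 0.389
  Sd branch = 0.01025·Sd^0.27·e^(0.036·RH+0.049·T) = 0.7984 μm/a
  r_corr = 0.389 + 0.7984 = 1.187 μm/a
  mass loss = 1.187 μm/a × 8.96 g/cm³ = 10.64 g·m⁻²·a⁻¹
carbon steel: temperature factor f = -0.054·(11.8) = -0.6372
  SO₂ term: 1.77·18.3^0.52·exp(0.02·76-0.6372) = 19.4
  Sd branch = 0.102·Sd^0.62·e^(0.033·RH+0.04·T) = 10.62 μm/a
  r_corr = 19.4 + 10.62 = 30.02 μm/a
  mass loss = 30.02 μm/a × 7.85 g/cm³ = 235.7 g·m⁻²·a⁻¹
Ordering by g·m⁻²·a⁻¹: carbon steel (236) > copper (10.6) > zinc (9.41)

["carbon steel", "copper", "zinc"]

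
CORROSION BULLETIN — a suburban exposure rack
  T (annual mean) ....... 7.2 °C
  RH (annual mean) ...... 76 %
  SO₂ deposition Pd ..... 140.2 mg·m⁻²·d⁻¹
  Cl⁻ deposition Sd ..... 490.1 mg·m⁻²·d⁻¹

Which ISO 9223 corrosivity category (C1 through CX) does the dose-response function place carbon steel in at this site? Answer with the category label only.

carbon steel: T≤10 °C ⇒ hinge +0.150·(7.2−10) = -0.4200
  Pd branch = 1.77·Pd^0.52·e^(0.02·RH+f) = 69.5 μm/a
  Sd branch = 0.102·Sd^0.62·e^(0.033·RH+0.04·T) = 77.78 μm/a
  r_corr = 69.5 + 77.78 = 147.3 μm/a
147 μm/a falls in (80, 200] for carbon steel → category C5

C5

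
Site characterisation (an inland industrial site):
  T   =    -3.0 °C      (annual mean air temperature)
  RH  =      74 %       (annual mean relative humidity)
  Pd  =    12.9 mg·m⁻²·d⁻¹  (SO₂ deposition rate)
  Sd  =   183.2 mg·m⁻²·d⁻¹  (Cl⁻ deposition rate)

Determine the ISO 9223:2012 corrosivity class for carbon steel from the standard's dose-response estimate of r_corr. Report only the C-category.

C3

carbon steel: T≤10 °C ⇒ hinge +0.150·(-3.0−10) = -1.9500
  SO₂ term: 1.77·12.9^0.52·exp(0.02·74-1.9500) = 4.182
  Sd branch = 0.102·Sd^0.62·e^(0.033·RH+0.04·T) = 26.31 μm/a
  r_corr = 4.182 + 26.31 = 30.49 μm/a
30.5 μm/a falls in (25, 50] for carbon steel → category C3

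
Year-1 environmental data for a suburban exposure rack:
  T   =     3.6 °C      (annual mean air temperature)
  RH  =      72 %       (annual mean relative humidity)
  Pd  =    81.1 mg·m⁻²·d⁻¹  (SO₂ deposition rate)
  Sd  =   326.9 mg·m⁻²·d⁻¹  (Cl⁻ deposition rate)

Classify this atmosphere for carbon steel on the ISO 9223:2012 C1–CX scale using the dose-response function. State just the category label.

C4

carbon steel: temperature factor f = +0.150·(-6.4) = -0.9600
  Pd branch = 1.77·Pd^0.52·e^(0.02·RH+f) = 28.13 μm/a
  Sd branch = 0.102·Sd^0.62·e^(0.033·RH+0.04·T) = 45.92 μm/a
  sum: 28.13 + 45.92 → r_corr = 74.04 μm/a
ISO 9223 Table 2 (carbon steel): 50 < 74 ≤ 80 μm/a ⇒ C4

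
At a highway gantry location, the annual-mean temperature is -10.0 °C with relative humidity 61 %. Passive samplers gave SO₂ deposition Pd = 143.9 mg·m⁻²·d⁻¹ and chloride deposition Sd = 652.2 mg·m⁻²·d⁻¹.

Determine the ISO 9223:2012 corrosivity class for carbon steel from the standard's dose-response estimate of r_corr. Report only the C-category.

C3

carbon steel: T≤10 °C ⇒ hinge +0.150·(-10.0−10) = -3.0000
  Pd branch = 1.77·Pd^0.52·e^(0.02·RH+f) = 3.955 μm/a
  Sd branch = 0.102·Sd^0.62·e^(0.033·RH+0.04·T) = 28.45 μm/a
  r_corr = 3.955 + 28.45 = 32.4 μm/a
ISO 9223 Table 2 (carbon steel): 25 < 32.4 ≤ 50 μm/a ⇒ C3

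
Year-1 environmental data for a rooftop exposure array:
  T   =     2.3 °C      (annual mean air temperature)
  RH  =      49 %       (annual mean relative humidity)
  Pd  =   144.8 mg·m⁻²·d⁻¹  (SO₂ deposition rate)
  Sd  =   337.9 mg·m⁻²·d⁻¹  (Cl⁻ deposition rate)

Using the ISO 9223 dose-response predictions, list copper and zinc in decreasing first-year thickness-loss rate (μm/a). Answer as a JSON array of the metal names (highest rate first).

copper: f(T) = +0.126·(T−10) [T≤10 °C] = -0.9702
  Pd branch = 0.0053·Pd^0.26·e^(0.059·RH+f) = 0.1319 μm/a
  Cl⁻ term: 0.01025·337.9^0.27·exp(0.036·49+0.049·2.3) = 0.3225
  r_corr = 0.1319 + 0.3225 = 0.4544 μm/a
zinc: temperature factor f = +0.038·(-7.7) = -0.2926
  SO₂ term: 0.0129·144.8^0.44·exp(0.046·49-0.2926) = 0.8188
  Cl⁻ term: 0.0175·337.9^0.57·exp(0.008·49+0.085·2.3) = 0.8702
  r_corr = 0.8188 + 0.8702 = 1.689 μm/a
Ordering by μm/a: zinc (1.69) > copper (0.454)

["zinc", "copper"]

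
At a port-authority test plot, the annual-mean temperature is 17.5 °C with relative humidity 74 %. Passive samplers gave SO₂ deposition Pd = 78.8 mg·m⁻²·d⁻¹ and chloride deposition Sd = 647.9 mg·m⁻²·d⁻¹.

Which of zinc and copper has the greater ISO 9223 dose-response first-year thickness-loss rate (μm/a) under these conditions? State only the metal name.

zinc: f(T) = -0.071·(T−10) [T>10 °C] = -0.5325
  SO₂ term: 0.0129·78.8^0.44·exp(0.046·74-0.5325) = 1.556
  Sd branch = 0.0175·Sd^0.57·e^(0.008·RH+0.085·T) = 5.607 μm/a
  sum: 1.556 + 5.607 → r_corr = 7.163 μm/a
copper: T>10 °C ⇒ hinge -0.080·(17.5−10) = -0.6000
  SO₂ term: 0.0053·78.8^0.26·exp(0.059·74-0.6000) = 0.7127
  Sd branch = 0.01025·Sd^0.27·e^(0.036·RH+0.049·T) = 1.992 μm/a
  sum: 0.7127 + 1.992 → r_corr = 2.704 μm/a
Ordering by μm/a: zinc (7.16) > copper (2.7)

zinc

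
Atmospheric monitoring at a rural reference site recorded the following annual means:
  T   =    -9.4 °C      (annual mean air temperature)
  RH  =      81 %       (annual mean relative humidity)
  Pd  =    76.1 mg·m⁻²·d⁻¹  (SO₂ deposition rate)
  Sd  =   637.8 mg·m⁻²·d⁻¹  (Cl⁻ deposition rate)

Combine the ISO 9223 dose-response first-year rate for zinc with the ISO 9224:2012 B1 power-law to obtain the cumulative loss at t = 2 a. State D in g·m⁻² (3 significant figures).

zinc: f(T) = +0.038·(T−10) [T≤10 °C] = -0.7372
  SO₂ term: 0.0129·76.1^0.44·exp(0.046·81-0.7372) = 1.724
  Sd branch = 0.0175·Sd^0.57·e^(0.008·RH+0.085·T) = 0.5972 μm/a
  r_corr = 1.724 + 0.5972 = 2.321 μm/a
Long-term exponent b (ISO 9224 Table 2, B1) = 0.813
  D(2) = 2.321 × 2^0.813 = 2.321 × 1.757 = 4.077 μm
  Mass loss = 4.077 μm × 7.14 g/cm³ = 29.11 g·m⁻²

D(2) = 29.1 g·m⁻²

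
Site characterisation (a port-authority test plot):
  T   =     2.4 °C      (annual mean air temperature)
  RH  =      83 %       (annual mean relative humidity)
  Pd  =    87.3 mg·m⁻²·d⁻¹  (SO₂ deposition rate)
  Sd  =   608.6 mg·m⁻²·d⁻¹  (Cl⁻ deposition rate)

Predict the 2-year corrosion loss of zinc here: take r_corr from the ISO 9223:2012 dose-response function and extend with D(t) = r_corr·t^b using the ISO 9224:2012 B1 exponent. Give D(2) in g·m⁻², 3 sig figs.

D(2) = 59.6 g·m⁻²

zinc: temperature factor f = +0.038·(-7.6) = -0.2888
  Pd branch = 0.0129·Pd^0.44·e^(0.046·RH+f) = 3.143 μm/a
  Sd branch = 0.0175·Sd^0.57·e^(0.008·RH+0.085·T) = 1.611 μm/a
  sum: 3.143 + 1.611 → r_corr = 4.754 μm/a
ISO 9224: D(t) = r_corr · t^b with b = 0.813 (zinc, B1)
  D(2) = 4.754 × 2^0.813 = 4.754 × 1.757 = 8.352 μm
  Mass loss = 8.352 μm × 7.14 g/cm³ = 59.63 g·m⁻²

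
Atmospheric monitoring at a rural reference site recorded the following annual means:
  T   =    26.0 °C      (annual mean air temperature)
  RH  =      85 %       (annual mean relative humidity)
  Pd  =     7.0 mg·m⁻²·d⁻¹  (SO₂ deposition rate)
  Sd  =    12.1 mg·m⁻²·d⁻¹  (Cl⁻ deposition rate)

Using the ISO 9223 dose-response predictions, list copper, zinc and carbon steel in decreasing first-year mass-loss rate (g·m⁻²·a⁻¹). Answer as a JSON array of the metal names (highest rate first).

copper: temperature factor f = -0.080·(16.0) = -1.2800
  SO₂ term: 0.0053·7.0^0.26·exp(0.059·85-1.2800) = 0.3682
  Sd branch = 0.01025·Sd^0.27·e^(0.036·RH+0.049·T) = 1.532 μm/a
  r_corr = 0.3682 + 1.532 = 1.9 μm/a
  mass loss = 1.9 μm/a × 8.96 g/cm³ = 17.03 g·m⁻²·a⁻¹
zinc: T>10 °C ⇒ hinge -0.071·(26.0−10) = -1.1360
  Pd branch = 0.0129·Pd^0.44·e^(0.046·RH+f) = 0.4866 μm/a
  Cl⁻ term: 0.0175·12.1^0.57·exp(0.008·85+0.085·26.0) = 1.304
  r_corr = 0.4866 + 1.304 = 1.791 μm/a
  mass loss = 1.791 μm/a × 7.14 g/cm³ = 12.79 g·m⁻²·a⁻¹
carbon steel: T>10 °C ⇒ hinge -0.054·(26.0−10) = -0.8640
  SO₂ term: 1.77·7.0^0.52·exp(0.02·85-0.8640) = 11.23
  Sd branch = 0.102·Sd^0.62·e^(0.033·RH+0.04·T) = 22.38 μm/a
  sum: 11.23 + 22.38 → r_corr = 33.61 μm/a
  mass loss = 33.61 μm/a × 7.85 g/cm³ = 263.8 g·m⁻²·a⁻¹
Ordering by g·m⁻²·a⁻¹: carbon steel (264) > copper (17) > zinc (12.8)

["carbon steel", "copper", "zinc"]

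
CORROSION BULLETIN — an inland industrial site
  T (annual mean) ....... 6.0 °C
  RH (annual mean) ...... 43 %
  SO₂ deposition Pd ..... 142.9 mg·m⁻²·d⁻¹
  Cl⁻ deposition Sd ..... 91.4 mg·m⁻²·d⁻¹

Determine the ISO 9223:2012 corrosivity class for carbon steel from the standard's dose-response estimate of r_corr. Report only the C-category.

C3

carbon steel: f(T) = +0.150·(T−10) [T≤10 °C] = -0.6000
  Pd branch = 1.77·Pd^0.52·e^(0.02·RH+f) = 30.3 μm/a
  Cl⁻ term: 0.102·91.4^0.62·exp(0.033·43+0.04·6.0) = 8.808
  r_corr = 30.3 + 8.808 = 39.11 μm/a
ISO 9223 Table 2 (carbon steel): 25 < 39.1 ≤ 50 μm/a ⇒ C3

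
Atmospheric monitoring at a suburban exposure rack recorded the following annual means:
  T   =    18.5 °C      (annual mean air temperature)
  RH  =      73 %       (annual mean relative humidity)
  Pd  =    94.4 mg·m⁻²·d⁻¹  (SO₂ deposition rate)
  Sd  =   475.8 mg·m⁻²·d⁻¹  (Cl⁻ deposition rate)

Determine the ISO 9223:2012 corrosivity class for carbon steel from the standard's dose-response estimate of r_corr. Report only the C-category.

carbon steel: T>10 °C ⇒ hinge -0.054·(18.5−10) = -0.4590
  sulphur-dioxide contribution → 51.25 μm/a
  chloride contribution → 108.7 μm/a
  total first-year rate 159.9 μm/a
160 μm/a falls in (80, 200] for carbon steel → category C5

C5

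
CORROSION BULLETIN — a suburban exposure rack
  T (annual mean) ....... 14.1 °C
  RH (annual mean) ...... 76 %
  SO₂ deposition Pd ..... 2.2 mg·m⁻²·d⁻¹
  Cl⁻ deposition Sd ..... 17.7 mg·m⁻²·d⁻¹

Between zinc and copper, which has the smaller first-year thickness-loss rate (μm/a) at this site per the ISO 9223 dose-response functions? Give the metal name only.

zinc: T>10 °C ⇒ hinge -0.071·(14.1−10) = -0.2911
  SO₂ term: 0.0129·2.2^0.44·exp(0.046·76-0.2911) = 0.4499
  Sd branch = 0.0175·Sd^0.57·e^(0.008·RH+0.085·T) = 0.5482 μm/a
  r_corr = 0.4499 + 0.5482 = 0.9981 μm/a
copper: temperature factor f = -0.080·(4.1) = -0.3280
  SO₂ term: 0.0053·2.2^0.26·exp(0.059·76-0.3280) = 0.4152
  Sd branch = 0.01025·Sd^0.27·e^(0.036·RH+0.049·T) = 0.6854 μm/a
  r_corr = 0.4152 + 0.6854 = 1.101 μm/a
Ordering by μm/a: copper (1.1) > zinc (0.998)

zinc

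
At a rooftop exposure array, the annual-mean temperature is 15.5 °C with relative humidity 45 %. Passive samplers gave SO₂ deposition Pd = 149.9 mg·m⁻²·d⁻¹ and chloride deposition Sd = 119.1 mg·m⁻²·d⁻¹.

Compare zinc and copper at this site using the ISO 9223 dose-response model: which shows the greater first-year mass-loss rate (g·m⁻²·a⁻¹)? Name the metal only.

zinc

zinc: temperature factor f = -0.071·(5.5) = -0.3905
  Pd branch = 0.0129·Pd^0.44·e^(0.046·RH+f) = 0.6271 μm/a
  Cl⁻ term: 0.0175·119.1^0.57·exp(0.008·45+0.085·15.5) = 1.428
  sum: 0.6271 + 1.428 → r_corr = 2.055 μm/a
  mass loss = 2.055 μm/a × 7.14 g/cm³ = 14.68 g·m⁻²·a⁻¹
copper: T>10 °C ⇒ hinge -0.080·(15.5−10) = -0.4400
  Pd branch = 0.0053·Pd^0.26·e^(0.059·RH+f) = 0.1786 μm/a
  Cl⁻ term: 0.01025·119.1^0.27·exp(0.036·45+0.049·15.5) = 0.4024
  r_corr = 0.1786 + 0.4024 = 0.581 μm/a
  mass loss = 0.581 μm/a × 8.96 g/cm³ = 5.206 g·m⁻²·a⁻¹
Ordering by g·m⁻²·a⁻¹: zinc (14.7) > copper (5.21)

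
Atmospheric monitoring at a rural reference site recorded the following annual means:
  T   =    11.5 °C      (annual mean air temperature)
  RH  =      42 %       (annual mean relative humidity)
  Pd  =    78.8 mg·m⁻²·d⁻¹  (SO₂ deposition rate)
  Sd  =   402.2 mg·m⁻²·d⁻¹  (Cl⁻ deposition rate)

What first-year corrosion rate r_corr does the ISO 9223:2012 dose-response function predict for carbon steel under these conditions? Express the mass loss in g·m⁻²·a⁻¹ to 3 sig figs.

r_corr = 496 g·m⁻²·a⁻¹

carbon steel: temperature factor f = -0.054·(1.5) = -0.0810
  Pd branch = 1.77·Pd^0.52·e^(0.02·RH+f) = 36.63 μm/a
  Sd branch = 0.102·Sd^0.62·e^(0.033·RH+0.04·T) = 26.61 μm/a
  sum: 36.63 + 26.61 → r_corr = 63.24 μm/a
Convert to mass loss: 63.24 μm/a × 7.85 g/cm³ = 496.4 g·m⁻²·a⁻¹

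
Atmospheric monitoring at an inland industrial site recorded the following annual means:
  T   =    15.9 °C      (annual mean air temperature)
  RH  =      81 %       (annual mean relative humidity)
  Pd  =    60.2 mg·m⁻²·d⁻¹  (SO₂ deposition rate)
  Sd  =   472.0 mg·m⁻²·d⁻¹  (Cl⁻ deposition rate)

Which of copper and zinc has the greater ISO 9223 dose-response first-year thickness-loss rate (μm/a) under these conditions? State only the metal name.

copper: temperature factor f = -0.080·(5.9) = -0.4720
  Pd branch = 0.0053·Pd^0.26·e^(0.059·RH+f) = 1.142 μm/a
  Cl⁻ term: 0.01025·472.0^0.27·exp(0.036·81+0.049·15.9) = 2.175
  sum: 1.142 + 2.175 → r_corr = 3.316 μm/a
zinc: temperature factor f = -0.071·(5.9) = -0.4189
  Pd branch = 0.0129·Pd^0.44·e^(0.046·RH+f) = 2.137 μm/a
  Cl⁻ term: 0.0175·472.0^0.57·exp(0.008·81+0.085·15.9) = 4.321
  sum: 2.137 + 4.321 → r_corr = 6.458 μm/a
Ordering by μm/a: zinc (6.46) > copper (3.32)

zinc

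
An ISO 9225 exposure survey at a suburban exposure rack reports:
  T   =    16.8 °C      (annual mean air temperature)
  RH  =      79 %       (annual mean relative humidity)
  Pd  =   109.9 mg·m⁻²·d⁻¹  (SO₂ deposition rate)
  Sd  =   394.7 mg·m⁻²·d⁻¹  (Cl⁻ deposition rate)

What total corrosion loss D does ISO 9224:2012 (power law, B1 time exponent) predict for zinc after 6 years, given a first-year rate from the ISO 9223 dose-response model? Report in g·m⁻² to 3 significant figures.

zinc: f(T) = -0.071·(T−10) [T>10 °C] = -0.4828
  SO₂ term: 0.0129·109.9^0.44·exp(0.046·79-0.4828) = 2.383
  Cl⁻ term: 0.0175·394.7^0.57·exp(0.008·79+0.085·16.8) = 4.145
  sum: 2.383 + 4.145 → r_corr = 6.529 μm/a
Power-law: D(6) = r_corr · 6^0.813
  D(6) = 6.529 × 6^0.813 = 6.529 × 4.292 = 28.02 μm
  Mass loss = 28.02 μm × 7.14 g/cm³ = 200.1 g·m⁻²

D(6) = 200 g·m⁻²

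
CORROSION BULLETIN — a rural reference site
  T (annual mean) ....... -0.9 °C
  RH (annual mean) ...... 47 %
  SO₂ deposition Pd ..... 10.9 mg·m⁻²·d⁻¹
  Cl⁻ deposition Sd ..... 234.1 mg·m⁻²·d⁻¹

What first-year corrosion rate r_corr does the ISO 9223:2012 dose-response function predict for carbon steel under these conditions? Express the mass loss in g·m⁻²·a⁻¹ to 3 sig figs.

r_corr = 131 g·m⁻²·a⁻¹

carbon steel: T≤10 °C ⇒ hinge +0.150·(-0.9−10) = -1.6350
  SO₂ term: 1.77·10.9^0.52·exp(0.02·47-1.6350) = 3.059
  Cl⁻ term: 0.102·234.1^0.62·exp(0.033·47+0.04·-0.9) = 13.66
  sum: 3.059 + 13.66 → r_corr = 16.72 μm/a
Convert to mass loss: 16.72 μm/a × 7.85 g/cm³ = 131.3 g·m⁻²·a⁻¹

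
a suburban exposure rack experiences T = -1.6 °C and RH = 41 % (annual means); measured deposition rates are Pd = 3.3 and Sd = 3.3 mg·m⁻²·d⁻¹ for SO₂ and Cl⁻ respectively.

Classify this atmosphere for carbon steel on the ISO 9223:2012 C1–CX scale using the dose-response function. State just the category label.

carbon steel: f(T) = +0.150·(T−10) [T≤10 °C] = -1.7400
  SO₂ term: 1.77·3.3^0.52·exp(0.02·41-1.7400) = 1.312
  Sd branch = 0.102·Sd^0.62·e^(0.033·RH+0.04·T) = 0.776 μm/a
  r_corr = 1.312 + 0.776 = 2.088 μm/a
ISO 9223 Table 2 (carbon steel): 1.3 < 2.09 ≤ 25 μm/a ⇒ C2

C2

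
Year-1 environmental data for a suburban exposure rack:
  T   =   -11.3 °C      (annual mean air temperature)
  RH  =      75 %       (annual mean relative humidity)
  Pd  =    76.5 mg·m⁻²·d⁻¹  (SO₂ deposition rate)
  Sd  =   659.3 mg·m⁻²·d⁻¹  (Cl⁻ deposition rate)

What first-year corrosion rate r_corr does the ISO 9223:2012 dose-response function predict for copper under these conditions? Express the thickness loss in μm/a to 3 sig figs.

r_corr = 0.599 μm/a

copper: f(T) = +0.126·(T−10) [T≤10 °C] = -2.6838
  Pd branch = 0.0053·Pd^0.26·e^(0.059·RH+f) = 0.09337 μm/a
  Sd branch = 0.01025·Sd^0.27·e^(0.036·RH+0.049·T) = 0.5058 μm/a
  r_corr = 0.09337 + 0.5058 = 0.5992 μm/a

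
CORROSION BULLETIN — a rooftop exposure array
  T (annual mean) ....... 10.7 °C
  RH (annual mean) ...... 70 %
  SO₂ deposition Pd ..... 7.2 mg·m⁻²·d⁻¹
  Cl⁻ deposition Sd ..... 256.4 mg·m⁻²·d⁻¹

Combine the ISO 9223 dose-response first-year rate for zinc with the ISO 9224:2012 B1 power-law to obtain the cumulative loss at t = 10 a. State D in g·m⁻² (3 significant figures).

zinc: f(T) = -0.071·(T−10) [T>10 °C] = -0.0497
  Pd branch = 0.0129·Pd^0.44·e^(0.046·RH+f) = 0.7323 μm/a
  Sd branch = 0.0175·Sd^0.57·e^(0.008·RH+0.085·T) = 1.796 μm/a
  sum: 0.7323 + 1.796 → r_corr = 2.528 μm/a
Long-term exponent b (ISO 9224 Table 2, B1) = 0.813
  D(10) = 2.528 × 10^0.813 = 2.528 × 6.501 = 16.44 μm
  Mass loss = 16.44 μm × 7.14 g/cm³ = 117.4 g·m⁻²

D(10) = 117 g·m⁻²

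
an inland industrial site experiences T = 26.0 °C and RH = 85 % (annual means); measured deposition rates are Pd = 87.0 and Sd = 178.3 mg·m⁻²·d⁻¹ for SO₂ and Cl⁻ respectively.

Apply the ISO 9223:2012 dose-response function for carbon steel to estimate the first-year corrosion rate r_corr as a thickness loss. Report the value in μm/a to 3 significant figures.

carbon steel: f(T) = -0.054·(T−10) [T>10 °C] = -0.8640
  sulphur-dioxide contribution → 41.65 μm/a
  chloride contribution → 118.6 μm/a
  ⇒ r_corr(carbon steel) = 160.3 μm/a

r_corr = 160 μm/a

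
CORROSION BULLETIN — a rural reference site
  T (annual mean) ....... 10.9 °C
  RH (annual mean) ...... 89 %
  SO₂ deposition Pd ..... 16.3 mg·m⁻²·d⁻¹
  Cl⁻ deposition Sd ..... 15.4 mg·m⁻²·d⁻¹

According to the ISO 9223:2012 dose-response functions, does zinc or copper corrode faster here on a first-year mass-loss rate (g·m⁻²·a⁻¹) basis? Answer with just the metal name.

copper

zinc: T>10 °C ⇒ hinge -0.071·(10.9−10) = -0.0639
  Pd branch = 0.0129·Pd^0.44·e^(0.046·RH+f) = 2.479 μm/a
  Cl⁻ term: 0.0175·15.4^0.57·exp(0.008·89+0.085·10.9) = 0.4281
  sum: 2.479 + 0.4281 → r_corr = 2.907 μm/a
  mass loss = 2.907 μm/a × 7.14 g/cm³ = 20.75 g·m⁻²·a⁻¹
copper: T>10 °C ⇒ hinge -0.080·(10.9−10) = -0.0720
  Pd branch = 0.0053·Pd^0.26·e^(0.059·RH+f) = 1.944 μm/a
  Sd branch = 0.01025·Sd^0.27·e^(0.036·RH+0.049·T) = 0.9011 μm/a
  sum: 1.944 + 0.9011 → r_corr = 2.845 μm/a
  mass loss = 2.845 μm/a × 8.96 g/cm³ = 25.49 g·m⁻²·a⁻¹
Ordering by g·m⁻²·a⁻¹: copper (25.5) > zinc (20.8)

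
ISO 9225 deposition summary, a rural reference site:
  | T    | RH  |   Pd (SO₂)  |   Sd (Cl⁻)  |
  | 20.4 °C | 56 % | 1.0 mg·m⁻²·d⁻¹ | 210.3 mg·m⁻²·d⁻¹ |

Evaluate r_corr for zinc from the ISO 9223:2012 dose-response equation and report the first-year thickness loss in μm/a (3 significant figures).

zinc: T>10 °C ⇒ hinge -0.071·(20.4−10) = -0.7384
  SO₂ term: 0.0129·1.0^0.44·exp(0.046·56-0.7384) = 0.08103
  Cl⁻ term: 0.0175·210.3^0.57·exp(0.008·56+0.085·20.4) = 3.271
  sum: 0.08103 + 3.271 → r_corr = 3.352 μm/a

r_corr = 3.35 μm/a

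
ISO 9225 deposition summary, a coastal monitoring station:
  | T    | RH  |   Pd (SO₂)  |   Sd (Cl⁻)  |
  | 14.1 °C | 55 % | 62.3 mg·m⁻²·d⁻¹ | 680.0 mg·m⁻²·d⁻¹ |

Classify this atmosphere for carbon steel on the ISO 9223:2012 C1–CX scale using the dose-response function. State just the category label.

carbon steel: f(T) = -0.054·(T−10) [T>10 °C] = -0.2214
  sulphur-dioxide contribution → 36.53 μm/a
  chloride contribution → 62.8 μm/a
  total first-year rate 99.33 μm/a
ISO 9223 Table 2 (carbon steel): 80 < 99.3 ≤ 200 μm/a ⇒ C5

C5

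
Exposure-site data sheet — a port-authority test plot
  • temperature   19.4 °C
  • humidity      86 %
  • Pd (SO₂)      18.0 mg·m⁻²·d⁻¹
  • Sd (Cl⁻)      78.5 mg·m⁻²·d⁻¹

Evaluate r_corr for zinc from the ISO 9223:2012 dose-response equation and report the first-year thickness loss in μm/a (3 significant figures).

r_corr = 3.41 μm/a

zinc: f(T) = -0.071·(T−10) [T>10 °C] = -0.6674
  Pd branch = 0.0129·Pd^0.44·e^(0.046·RH+f) = 1.233 μm/a
  Cl⁻ term: 0.0175·78.5^0.57·exp(0.008·86+0.085·19.4) = 2.178
  r_corr = 1.233 + 2.178 = 3.411 μm/a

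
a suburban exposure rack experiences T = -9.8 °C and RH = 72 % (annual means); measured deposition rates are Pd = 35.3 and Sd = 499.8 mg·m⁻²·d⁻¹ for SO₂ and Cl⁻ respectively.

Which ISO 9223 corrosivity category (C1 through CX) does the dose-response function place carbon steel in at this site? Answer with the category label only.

carbon steel: temperature factor f = +0.150·(-19.8) = -2.9700
  sulphur-dioxide contribution → 2.445 μm/a
  chloride contribution → 34.95 μm/a
  ⇒ r_corr(carbon steel) = 37.4 μm/a
Category bounds: 25…50 μm/a bracket r_corr ⇒ C3

C3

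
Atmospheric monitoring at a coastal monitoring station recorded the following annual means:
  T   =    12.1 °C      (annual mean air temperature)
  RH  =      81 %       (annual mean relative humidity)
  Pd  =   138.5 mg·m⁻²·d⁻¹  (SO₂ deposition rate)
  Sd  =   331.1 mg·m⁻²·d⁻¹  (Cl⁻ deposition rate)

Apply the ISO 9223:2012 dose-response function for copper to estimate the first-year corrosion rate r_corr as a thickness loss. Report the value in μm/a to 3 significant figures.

r_corr = 3.56 μm/a

copper: T>10 °C ⇒ hinge -0.080·(12.1−10) = -0.1680
  SO₂ term: 0.0053·138.5^0.26·exp(0.059·81-0.1680) = 1.921
  Cl⁻ term: 0.01025·331.1^0.27·exp(0.036·81+0.049·12.1) = 1.641
  sum: 1.921 + 1.641 → r_corr = 3.562 μm/a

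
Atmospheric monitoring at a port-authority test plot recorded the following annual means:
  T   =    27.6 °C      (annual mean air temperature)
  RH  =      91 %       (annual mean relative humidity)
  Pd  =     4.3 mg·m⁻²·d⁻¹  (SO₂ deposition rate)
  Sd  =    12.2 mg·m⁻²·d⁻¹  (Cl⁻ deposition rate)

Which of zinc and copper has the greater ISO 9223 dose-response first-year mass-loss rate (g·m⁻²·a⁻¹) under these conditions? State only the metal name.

copper

zinc: temperature factor f = -0.071·(17.6) = -1.2496
  SO₂ term: 0.0129·4.3^0.44·exp(0.046·91-1.2496) = 0.4619
  Cl⁻ term: 0.0175·12.2^0.57·exp(0.008·91+0.085·27.6) = 1.575
  sum: 0.4619 + 1.575 → r_corr = 2.037 μm/a
  mass loss = 2.037 μm/a × 7.14 g/cm³ = 14.54 g·m⁻²·a⁻¹
copper: T>10 °C ⇒ hinge -0.080·(27.6−10) = -1.4080
  SO₂ term: 0.0053·4.3^0.26·exp(0.059·91-1.4080) = 0.4066
  Cl⁻ term: 0.01025·12.2^0.27·exp(0.036·91+0.049·27.6) = 2.061
  sum: 0.4066 + 2.061 → r_corr = 2.468 μm/a
  mass loss = 2.468 μm/a × 8.96 g/cm³ = 22.11 g·m⁻²·a⁻¹
Ordering by g·m⁻²·a⁻¹: copper (22.1) > zinc (14.5)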